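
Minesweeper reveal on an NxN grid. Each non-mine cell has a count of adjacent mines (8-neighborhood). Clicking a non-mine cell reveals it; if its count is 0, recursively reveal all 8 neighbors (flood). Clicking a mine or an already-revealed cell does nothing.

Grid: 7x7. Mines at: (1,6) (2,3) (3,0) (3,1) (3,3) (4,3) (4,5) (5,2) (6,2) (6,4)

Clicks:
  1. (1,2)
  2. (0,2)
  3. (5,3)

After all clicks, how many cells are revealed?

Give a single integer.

Click 1 (1,2) count=1: revealed 1 new [(1,2)] -> total=1
Click 2 (0,2) count=0: revealed 14 new [(0,0) (0,1) (0,2) (0,3) (0,4) (0,5) (1,0) (1,1) (1,3) (1,4) (1,5) (2,0) (2,1) (2,2)] -> total=15
Click 3 (5,3) count=4: revealed 1 new [(5,3)] -> total=16

Answer: 16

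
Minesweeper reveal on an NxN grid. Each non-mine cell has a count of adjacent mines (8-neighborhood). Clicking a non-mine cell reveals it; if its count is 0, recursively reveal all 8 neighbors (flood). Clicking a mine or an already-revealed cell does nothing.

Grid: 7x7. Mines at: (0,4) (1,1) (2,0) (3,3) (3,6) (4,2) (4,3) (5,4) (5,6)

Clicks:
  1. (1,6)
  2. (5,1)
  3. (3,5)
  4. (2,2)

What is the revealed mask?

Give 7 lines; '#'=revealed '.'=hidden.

Click 1 (1,6) count=0: revealed 6 new [(0,5) (0,6) (1,5) (1,6) (2,5) (2,6)] -> total=6
Click 2 (5,1) count=1: revealed 1 new [(5,1)] -> total=7
Click 3 (3,5) count=1: revealed 1 new [(3,5)] -> total=8
Click 4 (2,2) count=2: revealed 1 new [(2,2)] -> total=9

Answer: .....##
.....##
..#..##
.....#.
.......
.#.....
.......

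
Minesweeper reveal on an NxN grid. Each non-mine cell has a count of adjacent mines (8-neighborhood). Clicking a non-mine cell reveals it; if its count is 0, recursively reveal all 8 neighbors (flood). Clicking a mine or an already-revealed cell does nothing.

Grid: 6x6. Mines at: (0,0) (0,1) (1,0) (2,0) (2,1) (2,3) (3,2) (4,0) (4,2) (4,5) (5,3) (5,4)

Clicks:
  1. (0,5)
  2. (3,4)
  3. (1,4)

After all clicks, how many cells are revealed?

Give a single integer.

Answer: 12

Derivation:
Click 1 (0,5) count=0: revealed 12 new [(0,2) (0,3) (0,4) (0,5) (1,2) (1,3) (1,4) (1,5) (2,4) (2,5) (3,4) (3,5)] -> total=12
Click 2 (3,4) count=2: revealed 0 new [(none)] -> total=12
Click 3 (1,4) count=1: revealed 0 new [(none)] -> total=12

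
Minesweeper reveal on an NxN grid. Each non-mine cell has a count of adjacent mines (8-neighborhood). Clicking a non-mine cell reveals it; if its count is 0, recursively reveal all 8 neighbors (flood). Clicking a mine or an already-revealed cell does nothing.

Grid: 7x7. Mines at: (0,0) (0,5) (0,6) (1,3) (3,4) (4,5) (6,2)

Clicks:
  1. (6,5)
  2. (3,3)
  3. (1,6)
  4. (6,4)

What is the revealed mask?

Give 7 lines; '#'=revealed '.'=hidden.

Click 1 (6,5) count=0: revealed 8 new [(5,3) (5,4) (5,5) (5,6) (6,3) (6,4) (6,5) (6,6)] -> total=8
Click 2 (3,3) count=1: revealed 1 new [(3,3)] -> total=9
Click 3 (1,6) count=2: revealed 1 new [(1,6)] -> total=10
Click 4 (6,4) count=0: revealed 0 new [(none)] -> total=10

Answer: .......
......#
.......
...#...
.......
...####
...####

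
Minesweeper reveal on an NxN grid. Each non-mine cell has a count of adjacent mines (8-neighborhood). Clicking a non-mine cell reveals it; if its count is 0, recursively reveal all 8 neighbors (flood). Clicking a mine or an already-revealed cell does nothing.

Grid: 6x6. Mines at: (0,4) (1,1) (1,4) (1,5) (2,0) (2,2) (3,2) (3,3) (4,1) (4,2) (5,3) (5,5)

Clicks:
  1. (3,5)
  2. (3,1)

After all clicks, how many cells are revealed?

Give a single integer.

Answer: 7

Derivation:
Click 1 (3,5) count=0: revealed 6 new [(2,4) (2,5) (3,4) (3,5) (4,4) (4,5)] -> total=6
Click 2 (3,1) count=5: revealed 1 new [(3,1)] -> total=7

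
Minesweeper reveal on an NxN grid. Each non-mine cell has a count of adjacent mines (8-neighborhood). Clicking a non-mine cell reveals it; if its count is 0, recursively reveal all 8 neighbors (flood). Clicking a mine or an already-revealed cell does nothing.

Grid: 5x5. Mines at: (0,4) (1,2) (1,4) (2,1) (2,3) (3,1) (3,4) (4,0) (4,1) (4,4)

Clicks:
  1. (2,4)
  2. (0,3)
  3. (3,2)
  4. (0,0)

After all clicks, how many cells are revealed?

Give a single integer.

Answer: 7

Derivation:
Click 1 (2,4) count=3: revealed 1 new [(2,4)] -> total=1
Click 2 (0,3) count=3: revealed 1 new [(0,3)] -> total=2
Click 3 (3,2) count=4: revealed 1 new [(3,2)] -> total=3
Click 4 (0,0) count=0: revealed 4 new [(0,0) (0,1) (1,0) (1,1)] -> total=7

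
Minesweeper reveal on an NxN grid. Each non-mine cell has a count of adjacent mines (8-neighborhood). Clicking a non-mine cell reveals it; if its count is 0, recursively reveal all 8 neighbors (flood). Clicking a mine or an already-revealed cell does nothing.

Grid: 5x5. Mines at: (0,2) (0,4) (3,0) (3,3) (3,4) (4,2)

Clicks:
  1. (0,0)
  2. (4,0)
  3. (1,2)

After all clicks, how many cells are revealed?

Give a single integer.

Click 1 (0,0) count=0: revealed 6 new [(0,0) (0,1) (1,0) (1,1) (2,0) (2,1)] -> total=6
Click 2 (4,0) count=1: revealed 1 new [(4,0)] -> total=7
Click 3 (1,2) count=1: revealed 1 new [(1,2)] -> total=8

Answer: 8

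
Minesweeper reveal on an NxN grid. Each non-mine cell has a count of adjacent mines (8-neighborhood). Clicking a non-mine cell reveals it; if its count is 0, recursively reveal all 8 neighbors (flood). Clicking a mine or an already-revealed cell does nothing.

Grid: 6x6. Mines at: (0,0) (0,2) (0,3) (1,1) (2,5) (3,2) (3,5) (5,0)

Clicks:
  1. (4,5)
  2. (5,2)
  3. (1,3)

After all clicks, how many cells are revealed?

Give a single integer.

Click 1 (4,5) count=1: revealed 1 new [(4,5)] -> total=1
Click 2 (5,2) count=0: revealed 9 new [(4,1) (4,2) (4,3) (4,4) (5,1) (5,2) (5,3) (5,4) (5,5)] -> total=10
Click 3 (1,3) count=2: revealed 1 new [(1,3)] -> total=11

Answer: 11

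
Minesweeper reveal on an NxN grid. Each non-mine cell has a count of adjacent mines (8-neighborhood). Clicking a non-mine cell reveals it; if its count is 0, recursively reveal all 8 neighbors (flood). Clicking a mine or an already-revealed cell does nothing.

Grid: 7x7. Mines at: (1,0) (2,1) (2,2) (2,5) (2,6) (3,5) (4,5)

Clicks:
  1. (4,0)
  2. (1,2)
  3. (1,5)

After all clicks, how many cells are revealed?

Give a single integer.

Click 1 (4,0) count=0: revealed 24 new [(3,0) (3,1) (3,2) (3,3) (3,4) (4,0) (4,1) (4,2) (4,3) (4,4) (5,0) (5,1) (5,2) (5,3) (5,4) (5,5) (5,6) (6,0) (6,1) (6,2) (6,3) (6,4) (6,5) (6,6)] -> total=24
Click 2 (1,2) count=2: revealed 1 new [(1,2)] -> total=25
Click 3 (1,5) count=2: revealed 1 new [(1,5)] -> total=26

Answer: 26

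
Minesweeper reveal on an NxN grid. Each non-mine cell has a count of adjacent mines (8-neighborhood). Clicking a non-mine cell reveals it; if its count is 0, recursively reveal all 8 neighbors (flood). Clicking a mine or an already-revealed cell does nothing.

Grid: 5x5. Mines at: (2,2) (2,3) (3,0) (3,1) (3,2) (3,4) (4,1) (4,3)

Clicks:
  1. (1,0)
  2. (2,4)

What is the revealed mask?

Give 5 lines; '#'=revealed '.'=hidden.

Click 1 (1,0) count=0: revealed 12 new [(0,0) (0,1) (0,2) (0,3) (0,4) (1,0) (1,1) (1,2) (1,3) (1,4) (2,0) (2,1)] -> total=12
Click 2 (2,4) count=2: revealed 1 new [(2,4)] -> total=13

Answer: #####
#####
##..#
.....
.....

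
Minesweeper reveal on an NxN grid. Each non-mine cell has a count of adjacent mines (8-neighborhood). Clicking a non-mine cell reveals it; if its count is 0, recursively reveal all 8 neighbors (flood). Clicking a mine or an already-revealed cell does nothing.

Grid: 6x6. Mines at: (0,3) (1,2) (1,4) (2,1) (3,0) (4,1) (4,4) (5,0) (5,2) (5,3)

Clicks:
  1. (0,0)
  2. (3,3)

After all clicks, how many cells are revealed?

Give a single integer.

Click 1 (0,0) count=0: revealed 4 new [(0,0) (0,1) (1,0) (1,1)] -> total=4
Click 2 (3,3) count=1: revealed 1 new [(3,3)] -> total=5

Answer: 5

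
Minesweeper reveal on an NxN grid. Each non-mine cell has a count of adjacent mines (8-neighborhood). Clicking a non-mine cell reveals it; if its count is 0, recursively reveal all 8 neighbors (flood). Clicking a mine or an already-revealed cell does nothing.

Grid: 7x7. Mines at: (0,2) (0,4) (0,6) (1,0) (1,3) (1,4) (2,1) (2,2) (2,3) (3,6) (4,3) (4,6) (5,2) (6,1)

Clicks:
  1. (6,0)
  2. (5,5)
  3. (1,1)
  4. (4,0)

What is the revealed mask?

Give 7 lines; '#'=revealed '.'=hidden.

Answer: .......
.#.....
.......
##.....
##.....
##...#.
#......

Derivation:
Click 1 (6,0) count=1: revealed 1 new [(6,0)] -> total=1
Click 2 (5,5) count=1: revealed 1 new [(5,5)] -> total=2
Click 3 (1,1) count=4: revealed 1 new [(1,1)] -> total=3
Click 4 (4,0) count=0: revealed 6 new [(3,0) (3,1) (4,0) (4,1) (5,0) (5,1)] -> total=9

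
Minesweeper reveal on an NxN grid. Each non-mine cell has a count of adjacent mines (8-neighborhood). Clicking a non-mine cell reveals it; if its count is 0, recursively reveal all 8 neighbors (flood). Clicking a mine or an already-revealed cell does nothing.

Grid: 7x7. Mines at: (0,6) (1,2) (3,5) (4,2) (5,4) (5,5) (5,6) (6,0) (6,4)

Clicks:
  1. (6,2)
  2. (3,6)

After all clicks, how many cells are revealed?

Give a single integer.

Answer: 7

Derivation:
Click 1 (6,2) count=0: revealed 6 new [(5,1) (5,2) (5,3) (6,1) (6,2) (6,3)] -> total=6
Click 2 (3,6) count=1: revealed 1 new [(3,6)] -> total=7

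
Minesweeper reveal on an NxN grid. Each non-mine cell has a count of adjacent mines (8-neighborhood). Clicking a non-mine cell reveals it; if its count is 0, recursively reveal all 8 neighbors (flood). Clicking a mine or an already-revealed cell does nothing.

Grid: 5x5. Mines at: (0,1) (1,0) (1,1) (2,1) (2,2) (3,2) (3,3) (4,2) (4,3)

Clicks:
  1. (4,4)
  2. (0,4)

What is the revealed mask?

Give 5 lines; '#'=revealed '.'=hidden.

Answer: ..###
..###
...##
.....
....#

Derivation:
Click 1 (4,4) count=2: revealed 1 new [(4,4)] -> total=1
Click 2 (0,4) count=0: revealed 8 new [(0,2) (0,3) (0,4) (1,2) (1,3) (1,4) (2,3) (2,4)] -> total=9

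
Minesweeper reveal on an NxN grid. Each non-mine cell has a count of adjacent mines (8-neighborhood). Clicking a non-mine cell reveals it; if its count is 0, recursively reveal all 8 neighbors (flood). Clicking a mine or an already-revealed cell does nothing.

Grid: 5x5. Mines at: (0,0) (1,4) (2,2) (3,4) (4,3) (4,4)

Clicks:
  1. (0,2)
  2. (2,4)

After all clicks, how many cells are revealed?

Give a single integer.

Click 1 (0,2) count=0: revealed 6 new [(0,1) (0,2) (0,3) (1,1) (1,2) (1,3)] -> total=6
Click 2 (2,4) count=2: revealed 1 new [(2,4)] -> total=7

Answer: 7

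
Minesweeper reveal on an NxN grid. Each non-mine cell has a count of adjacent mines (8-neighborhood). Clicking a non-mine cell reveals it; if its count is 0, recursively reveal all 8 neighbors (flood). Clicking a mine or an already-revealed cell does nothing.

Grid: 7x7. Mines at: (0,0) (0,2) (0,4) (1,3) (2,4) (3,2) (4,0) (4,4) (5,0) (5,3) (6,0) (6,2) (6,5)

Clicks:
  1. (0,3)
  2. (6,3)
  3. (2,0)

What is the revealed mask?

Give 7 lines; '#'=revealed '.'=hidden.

Answer: ...#...
##.....
##.....
##.....
.......
.......
...#...

Derivation:
Click 1 (0,3) count=3: revealed 1 new [(0,3)] -> total=1
Click 2 (6,3) count=2: revealed 1 new [(6,3)] -> total=2
Click 3 (2,0) count=0: revealed 6 new [(1,0) (1,1) (2,0) (2,1) (3,0) (3,1)] -> total=8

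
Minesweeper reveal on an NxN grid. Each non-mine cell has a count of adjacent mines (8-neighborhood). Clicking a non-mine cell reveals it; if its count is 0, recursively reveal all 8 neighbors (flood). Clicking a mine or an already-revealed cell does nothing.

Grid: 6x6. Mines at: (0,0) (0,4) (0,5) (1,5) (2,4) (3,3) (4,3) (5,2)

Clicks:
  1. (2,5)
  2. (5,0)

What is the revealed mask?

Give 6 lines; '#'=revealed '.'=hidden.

Answer: .###..
####..
####.#
###...
###...
##....

Derivation:
Click 1 (2,5) count=2: revealed 1 new [(2,5)] -> total=1
Click 2 (5,0) count=0: revealed 19 new [(0,1) (0,2) (0,3) (1,0) (1,1) (1,2) (1,3) (2,0) (2,1) (2,2) (2,3) (3,0) (3,1) (3,2) (4,0) (4,1) (4,2) (5,0) (5,1)] -> total=20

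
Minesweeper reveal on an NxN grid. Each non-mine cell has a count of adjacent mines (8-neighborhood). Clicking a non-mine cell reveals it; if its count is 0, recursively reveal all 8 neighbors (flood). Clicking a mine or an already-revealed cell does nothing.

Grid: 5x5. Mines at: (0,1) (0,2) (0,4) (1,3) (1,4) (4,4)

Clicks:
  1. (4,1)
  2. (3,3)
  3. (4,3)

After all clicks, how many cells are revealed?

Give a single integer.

Click 1 (4,1) count=0: revealed 15 new [(1,0) (1,1) (1,2) (2,0) (2,1) (2,2) (2,3) (3,0) (3,1) (3,2) (3,3) (4,0) (4,1) (4,2) (4,3)] -> total=15
Click 2 (3,3) count=1: revealed 0 new [(none)] -> total=15
Click 3 (4,3) count=1: revealed 0 new [(none)] -> total=15

Answer: 15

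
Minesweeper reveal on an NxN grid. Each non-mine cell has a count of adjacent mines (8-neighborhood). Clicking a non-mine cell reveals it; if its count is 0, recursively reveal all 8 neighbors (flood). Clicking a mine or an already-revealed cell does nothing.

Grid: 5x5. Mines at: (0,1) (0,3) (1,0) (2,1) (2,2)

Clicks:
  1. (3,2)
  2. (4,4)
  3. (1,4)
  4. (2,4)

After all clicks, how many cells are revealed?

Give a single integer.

Answer: 14

Derivation:
Click 1 (3,2) count=2: revealed 1 new [(3,2)] -> total=1
Click 2 (4,4) count=0: revealed 13 new [(1,3) (1,4) (2,3) (2,4) (3,0) (3,1) (3,3) (3,4) (4,0) (4,1) (4,2) (4,3) (4,4)] -> total=14
Click 3 (1,4) count=1: revealed 0 new [(none)] -> total=14
Click 4 (2,4) count=0: revealed 0 new [(none)] -> total=14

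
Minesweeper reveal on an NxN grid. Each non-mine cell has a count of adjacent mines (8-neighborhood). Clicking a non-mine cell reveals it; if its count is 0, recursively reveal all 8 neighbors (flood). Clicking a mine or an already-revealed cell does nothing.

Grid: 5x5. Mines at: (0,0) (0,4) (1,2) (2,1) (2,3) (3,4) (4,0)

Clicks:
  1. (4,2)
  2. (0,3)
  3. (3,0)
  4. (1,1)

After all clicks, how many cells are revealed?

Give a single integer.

Click 1 (4,2) count=0: revealed 6 new [(3,1) (3,2) (3,3) (4,1) (4,2) (4,3)] -> total=6
Click 2 (0,3) count=2: revealed 1 new [(0,3)] -> total=7
Click 3 (3,0) count=2: revealed 1 new [(3,0)] -> total=8
Click 4 (1,1) count=3: revealed 1 new [(1,1)] -> total=9

Answer: 9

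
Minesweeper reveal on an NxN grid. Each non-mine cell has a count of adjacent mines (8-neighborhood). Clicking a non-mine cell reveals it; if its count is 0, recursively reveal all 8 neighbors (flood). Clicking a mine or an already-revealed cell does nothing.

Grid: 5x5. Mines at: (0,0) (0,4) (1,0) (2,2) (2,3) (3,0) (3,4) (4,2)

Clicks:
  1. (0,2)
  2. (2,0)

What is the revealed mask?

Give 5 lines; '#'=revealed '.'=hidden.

Click 1 (0,2) count=0: revealed 6 new [(0,1) (0,2) (0,3) (1,1) (1,2) (1,3)] -> total=6
Click 2 (2,0) count=2: revealed 1 new [(2,0)] -> total=7

Answer: .###.
.###.
#....
.....
.....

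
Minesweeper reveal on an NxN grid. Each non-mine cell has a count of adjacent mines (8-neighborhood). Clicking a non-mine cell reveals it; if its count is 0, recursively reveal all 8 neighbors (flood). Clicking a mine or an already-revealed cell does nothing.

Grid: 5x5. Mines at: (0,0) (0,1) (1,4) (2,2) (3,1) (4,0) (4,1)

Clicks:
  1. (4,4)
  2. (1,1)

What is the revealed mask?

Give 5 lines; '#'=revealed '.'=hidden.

Answer: .....
.#...
...##
..###
..###

Derivation:
Click 1 (4,4) count=0: revealed 8 new [(2,3) (2,4) (3,2) (3,3) (3,4) (4,2) (4,3) (4,4)] -> total=8
Click 2 (1,1) count=3: revealed 1 new [(1,1)] -> total=9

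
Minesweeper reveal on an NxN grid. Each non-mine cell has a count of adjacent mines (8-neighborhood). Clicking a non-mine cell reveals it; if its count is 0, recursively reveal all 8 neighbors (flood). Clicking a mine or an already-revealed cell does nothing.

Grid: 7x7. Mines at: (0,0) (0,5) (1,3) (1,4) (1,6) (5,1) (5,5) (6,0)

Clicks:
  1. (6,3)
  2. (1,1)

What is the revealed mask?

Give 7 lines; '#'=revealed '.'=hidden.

Answer: .......
###....
#######
#######
#######
..###..
..###..

Derivation:
Click 1 (6,3) count=0: revealed 30 new [(1,0) (1,1) (1,2) (2,0) (2,1) (2,2) (2,3) (2,4) (2,5) (2,6) (3,0) (3,1) (3,2) (3,3) (3,4) (3,5) (3,6) (4,0) (4,1) (4,2) (4,3) (4,4) (4,5) (4,6) (5,2) (5,3) (5,4) (6,2) (6,3) (6,4)] -> total=30
Click 2 (1,1) count=1: revealed 0 new [(none)] -> total=30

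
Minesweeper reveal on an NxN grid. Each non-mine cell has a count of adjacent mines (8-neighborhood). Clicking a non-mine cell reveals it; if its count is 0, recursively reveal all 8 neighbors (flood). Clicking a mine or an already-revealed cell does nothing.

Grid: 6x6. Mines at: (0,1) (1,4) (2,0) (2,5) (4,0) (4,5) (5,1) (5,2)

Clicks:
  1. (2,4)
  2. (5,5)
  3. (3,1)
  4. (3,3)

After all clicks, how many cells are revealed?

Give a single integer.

Click 1 (2,4) count=2: revealed 1 new [(2,4)] -> total=1
Click 2 (5,5) count=1: revealed 1 new [(5,5)] -> total=2
Click 3 (3,1) count=2: revealed 1 new [(3,1)] -> total=3
Click 4 (3,3) count=0: revealed 13 new [(1,1) (1,2) (1,3) (2,1) (2,2) (2,3) (3,2) (3,3) (3,4) (4,1) (4,2) (4,3) (4,4)] -> total=16

Answer: 16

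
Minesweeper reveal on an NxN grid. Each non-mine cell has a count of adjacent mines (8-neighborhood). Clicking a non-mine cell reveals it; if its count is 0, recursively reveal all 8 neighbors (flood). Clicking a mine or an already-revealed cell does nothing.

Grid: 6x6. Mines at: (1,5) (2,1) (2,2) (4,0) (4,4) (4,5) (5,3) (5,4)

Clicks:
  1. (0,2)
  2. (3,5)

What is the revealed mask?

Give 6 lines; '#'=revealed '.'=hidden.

Click 1 (0,2) count=0: revealed 10 new [(0,0) (0,1) (0,2) (0,3) (0,4) (1,0) (1,1) (1,2) (1,3) (1,4)] -> total=10
Click 2 (3,5) count=2: revealed 1 new [(3,5)] -> total=11

Answer: #####.
#####.
......
.....#
......
......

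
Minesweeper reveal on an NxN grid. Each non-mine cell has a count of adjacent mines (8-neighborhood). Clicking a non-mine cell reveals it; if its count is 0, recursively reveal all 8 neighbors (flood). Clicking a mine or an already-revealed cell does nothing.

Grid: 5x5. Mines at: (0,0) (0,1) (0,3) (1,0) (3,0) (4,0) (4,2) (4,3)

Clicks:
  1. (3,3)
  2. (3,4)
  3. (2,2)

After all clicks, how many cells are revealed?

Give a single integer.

Click 1 (3,3) count=2: revealed 1 new [(3,3)] -> total=1
Click 2 (3,4) count=1: revealed 1 new [(3,4)] -> total=2
Click 3 (2,2) count=0: revealed 10 new [(1,1) (1,2) (1,3) (1,4) (2,1) (2,2) (2,3) (2,4) (3,1) (3,2)] -> total=12

Answer: 12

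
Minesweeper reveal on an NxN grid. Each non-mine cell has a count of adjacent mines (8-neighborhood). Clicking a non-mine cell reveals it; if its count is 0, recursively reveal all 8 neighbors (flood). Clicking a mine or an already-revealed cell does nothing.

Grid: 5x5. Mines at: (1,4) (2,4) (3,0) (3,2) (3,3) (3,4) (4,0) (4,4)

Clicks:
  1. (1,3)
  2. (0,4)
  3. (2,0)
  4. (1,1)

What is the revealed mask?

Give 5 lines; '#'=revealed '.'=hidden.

Answer: #####
####.
####.
.....
.....

Derivation:
Click 1 (1,3) count=2: revealed 1 new [(1,3)] -> total=1
Click 2 (0,4) count=1: revealed 1 new [(0,4)] -> total=2
Click 3 (2,0) count=1: revealed 1 new [(2,0)] -> total=3
Click 4 (1,1) count=0: revealed 10 new [(0,0) (0,1) (0,2) (0,3) (1,0) (1,1) (1,2) (2,1) (2,2) (2,3)] -> total=13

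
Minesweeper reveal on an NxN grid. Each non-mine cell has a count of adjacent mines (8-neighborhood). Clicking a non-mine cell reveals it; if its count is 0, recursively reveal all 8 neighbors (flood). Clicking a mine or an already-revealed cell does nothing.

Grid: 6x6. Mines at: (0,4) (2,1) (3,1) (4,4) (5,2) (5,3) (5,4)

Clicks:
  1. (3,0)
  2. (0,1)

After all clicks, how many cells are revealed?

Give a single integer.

Click 1 (3,0) count=2: revealed 1 new [(3,0)] -> total=1
Click 2 (0,1) count=0: revealed 8 new [(0,0) (0,1) (0,2) (0,3) (1,0) (1,1) (1,2) (1,3)] -> total=9

Answer: 9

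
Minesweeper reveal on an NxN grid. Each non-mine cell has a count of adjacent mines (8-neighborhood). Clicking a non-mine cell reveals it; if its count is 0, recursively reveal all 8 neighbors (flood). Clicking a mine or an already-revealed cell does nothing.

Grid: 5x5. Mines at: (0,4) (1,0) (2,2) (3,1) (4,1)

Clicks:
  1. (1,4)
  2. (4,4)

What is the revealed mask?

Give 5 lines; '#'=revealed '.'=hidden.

Click 1 (1,4) count=1: revealed 1 new [(1,4)] -> total=1
Click 2 (4,4) count=0: revealed 9 new [(1,3) (2,3) (2,4) (3,2) (3,3) (3,4) (4,2) (4,3) (4,4)] -> total=10

Answer: .....
...##
...##
..###
..###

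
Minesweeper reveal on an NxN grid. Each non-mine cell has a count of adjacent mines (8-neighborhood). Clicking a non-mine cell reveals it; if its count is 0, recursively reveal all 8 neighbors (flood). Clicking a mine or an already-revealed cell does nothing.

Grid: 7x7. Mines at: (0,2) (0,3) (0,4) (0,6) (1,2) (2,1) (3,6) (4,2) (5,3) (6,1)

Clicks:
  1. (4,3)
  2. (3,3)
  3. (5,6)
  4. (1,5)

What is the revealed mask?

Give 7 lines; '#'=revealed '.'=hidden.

Click 1 (4,3) count=2: revealed 1 new [(4,3)] -> total=1
Click 2 (3,3) count=1: revealed 1 new [(3,3)] -> total=2
Click 3 (5,6) count=0: revealed 9 new [(4,4) (4,5) (4,6) (5,4) (5,5) (5,6) (6,4) (6,5) (6,6)] -> total=11
Click 4 (1,5) count=2: revealed 1 new [(1,5)] -> total=12

Answer: .......
.....#.
.......
...#...
...####
....###
....###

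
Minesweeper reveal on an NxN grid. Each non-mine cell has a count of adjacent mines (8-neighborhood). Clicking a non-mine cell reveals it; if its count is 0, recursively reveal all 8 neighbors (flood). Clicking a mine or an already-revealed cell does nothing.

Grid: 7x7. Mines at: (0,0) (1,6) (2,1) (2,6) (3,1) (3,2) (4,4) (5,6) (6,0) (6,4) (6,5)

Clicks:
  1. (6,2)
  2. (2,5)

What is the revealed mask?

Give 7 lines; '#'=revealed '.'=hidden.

Click 1 (6,2) count=0: revealed 9 new [(4,1) (4,2) (4,3) (5,1) (5,2) (5,3) (6,1) (6,2) (6,3)] -> total=9
Click 2 (2,5) count=2: revealed 1 new [(2,5)] -> total=10

Answer: .......
.......
.....#.
.......
.###...
.###...
.###...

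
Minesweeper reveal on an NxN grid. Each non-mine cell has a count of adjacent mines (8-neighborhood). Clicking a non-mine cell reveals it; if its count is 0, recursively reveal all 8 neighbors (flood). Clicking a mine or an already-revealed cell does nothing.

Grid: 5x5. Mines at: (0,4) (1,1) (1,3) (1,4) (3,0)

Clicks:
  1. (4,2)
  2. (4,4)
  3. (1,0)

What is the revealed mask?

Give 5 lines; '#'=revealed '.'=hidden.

Click 1 (4,2) count=0: revealed 12 new [(2,1) (2,2) (2,3) (2,4) (3,1) (3,2) (3,3) (3,4) (4,1) (4,2) (4,3) (4,4)] -> total=12
Click 2 (4,4) count=0: revealed 0 new [(none)] -> total=12
Click 3 (1,0) count=1: revealed 1 new [(1,0)] -> total=13

Answer: .....
#....
.####
.####
.####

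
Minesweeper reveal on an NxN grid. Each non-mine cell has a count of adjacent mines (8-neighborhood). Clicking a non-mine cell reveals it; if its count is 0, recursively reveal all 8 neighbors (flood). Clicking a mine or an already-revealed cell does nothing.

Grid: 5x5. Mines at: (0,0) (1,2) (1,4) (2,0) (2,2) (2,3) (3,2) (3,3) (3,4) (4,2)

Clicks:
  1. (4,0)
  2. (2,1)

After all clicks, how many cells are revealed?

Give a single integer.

Click 1 (4,0) count=0: revealed 4 new [(3,0) (3,1) (4,0) (4,1)] -> total=4
Click 2 (2,1) count=4: revealed 1 new [(2,1)] -> total=5

Answer: 5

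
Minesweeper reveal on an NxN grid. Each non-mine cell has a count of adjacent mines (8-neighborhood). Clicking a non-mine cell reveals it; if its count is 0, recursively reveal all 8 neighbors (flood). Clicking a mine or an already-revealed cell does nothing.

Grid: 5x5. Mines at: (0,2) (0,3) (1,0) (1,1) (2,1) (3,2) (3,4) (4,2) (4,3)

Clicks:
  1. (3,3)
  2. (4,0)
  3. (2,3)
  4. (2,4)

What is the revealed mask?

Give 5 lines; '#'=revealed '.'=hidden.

Click 1 (3,3) count=4: revealed 1 new [(3,3)] -> total=1
Click 2 (4,0) count=0: revealed 4 new [(3,0) (3,1) (4,0) (4,1)] -> total=5
Click 3 (2,3) count=2: revealed 1 new [(2,3)] -> total=6
Click 4 (2,4) count=1: revealed 1 new [(2,4)] -> total=7

Answer: .....
.....
...##
##.#.
##...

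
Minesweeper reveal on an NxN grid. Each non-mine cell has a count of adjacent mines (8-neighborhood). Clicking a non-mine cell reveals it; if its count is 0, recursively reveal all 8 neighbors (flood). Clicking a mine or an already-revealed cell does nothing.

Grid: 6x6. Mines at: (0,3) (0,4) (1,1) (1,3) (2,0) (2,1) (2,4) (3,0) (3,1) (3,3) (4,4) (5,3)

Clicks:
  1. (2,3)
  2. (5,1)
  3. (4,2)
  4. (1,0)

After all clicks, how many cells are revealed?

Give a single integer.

Answer: 8

Derivation:
Click 1 (2,3) count=3: revealed 1 new [(2,3)] -> total=1
Click 2 (5,1) count=0: revealed 6 new [(4,0) (4,1) (4,2) (5,0) (5,1) (5,2)] -> total=7
Click 3 (4,2) count=3: revealed 0 new [(none)] -> total=7
Click 4 (1,0) count=3: revealed 1 new [(1,0)] -> total=8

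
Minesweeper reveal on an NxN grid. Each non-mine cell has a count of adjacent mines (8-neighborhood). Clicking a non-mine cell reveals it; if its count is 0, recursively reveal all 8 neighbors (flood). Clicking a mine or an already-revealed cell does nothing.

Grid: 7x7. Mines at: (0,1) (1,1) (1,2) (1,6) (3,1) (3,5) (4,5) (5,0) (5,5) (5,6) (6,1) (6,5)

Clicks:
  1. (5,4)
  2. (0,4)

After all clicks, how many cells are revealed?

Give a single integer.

Click 1 (5,4) count=3: revealed 1 new [(5,4)] -> total=1
Click 2 (0,4) count=0: revealed 9 new [(0,3) (0,4) (0,5) (1,3) (1,4) (1,5) (2,3) (2,4) (2,5)] -> total=10

Answer: 10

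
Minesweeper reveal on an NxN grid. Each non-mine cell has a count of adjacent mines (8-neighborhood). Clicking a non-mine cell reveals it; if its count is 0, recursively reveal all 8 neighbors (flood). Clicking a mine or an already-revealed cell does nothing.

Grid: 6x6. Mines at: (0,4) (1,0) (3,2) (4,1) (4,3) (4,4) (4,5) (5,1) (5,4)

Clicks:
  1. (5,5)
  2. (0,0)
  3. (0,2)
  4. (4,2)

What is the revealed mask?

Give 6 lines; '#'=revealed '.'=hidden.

Click 1 (5,5) count=3: revealed 1 new [(5,5)] -> total=1
Click 2 (0,0) count=1: revealed 1 new [(0,0)] -> total=2
Click 3 (0,2) count=0: revealed 9 new [(0,1) (0,2) (0,3) (1,1) (1,2) (1,3) (2,1) (2,2) (2,3)] -> total=11
Click 4 (4,2) count=4: revealed 1 new [(4,2)] -> total=12

Answer: ####..
.###..
.###..
......
..#...
.....#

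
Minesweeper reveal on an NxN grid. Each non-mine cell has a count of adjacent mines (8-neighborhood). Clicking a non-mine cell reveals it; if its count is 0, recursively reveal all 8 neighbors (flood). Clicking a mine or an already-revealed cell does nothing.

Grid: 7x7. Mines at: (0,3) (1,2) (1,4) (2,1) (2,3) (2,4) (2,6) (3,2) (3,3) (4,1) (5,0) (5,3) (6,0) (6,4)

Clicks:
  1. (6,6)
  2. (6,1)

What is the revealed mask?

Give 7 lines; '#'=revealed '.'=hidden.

Answer: .......
.......
.......
....###
....###
....###
.#...##

Derivation:
Click 1 (6,6) count=0: revealed 11 new [(3,4) (3,5) (3,6) (4,4) (4,5) (4,6) (5,4) (5,5) (5,6) (6,5) (6,6)] -> total=11
Click 2 (6,1) count=2: revealed 1 new [(6,1)] -> total=12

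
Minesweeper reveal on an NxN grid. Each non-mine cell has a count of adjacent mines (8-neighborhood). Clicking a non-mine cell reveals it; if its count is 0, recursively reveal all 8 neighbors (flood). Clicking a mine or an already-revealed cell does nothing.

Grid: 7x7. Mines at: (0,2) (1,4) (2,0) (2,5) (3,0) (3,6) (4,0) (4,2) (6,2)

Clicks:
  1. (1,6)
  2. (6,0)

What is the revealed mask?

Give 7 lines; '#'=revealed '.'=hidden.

Answer: .......
......#
.......
.......
.......
##.....
##.....

Derivation:
Click 1 (1,6) count=1: revealed 1 new [(1,6)] -> total=1
Click 2 (6,0) count=0: revealed 4 new [(5,0) (5,1) (6,0) (6,1)] -> total=5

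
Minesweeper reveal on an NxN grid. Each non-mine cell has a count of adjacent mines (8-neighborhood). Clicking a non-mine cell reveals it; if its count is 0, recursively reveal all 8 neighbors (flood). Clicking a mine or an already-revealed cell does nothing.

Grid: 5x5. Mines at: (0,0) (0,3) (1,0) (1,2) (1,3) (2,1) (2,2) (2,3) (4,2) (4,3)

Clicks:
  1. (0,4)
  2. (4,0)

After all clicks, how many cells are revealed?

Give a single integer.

Answer: 5

Derivation:
Click 1 (0,4) count=2: revealed 1 new [(0,4)] -> total=1
Click 2 (4,0) count=0: revealed 4 new [(3,0) (3,1) (4,0) (4,1)] -> total=5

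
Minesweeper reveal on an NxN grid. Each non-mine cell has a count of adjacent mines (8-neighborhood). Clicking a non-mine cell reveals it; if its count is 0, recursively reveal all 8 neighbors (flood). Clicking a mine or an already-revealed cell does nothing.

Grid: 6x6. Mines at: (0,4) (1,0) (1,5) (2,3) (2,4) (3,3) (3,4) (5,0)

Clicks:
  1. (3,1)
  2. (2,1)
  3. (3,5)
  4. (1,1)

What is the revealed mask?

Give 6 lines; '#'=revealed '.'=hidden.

Click 1 (3,1) count=0: revealed 9 new [(2,0) (2,1) (2,2) (3,0) (3,1) (3,2) (4,0) (4,1) (4,2)] -> total=9
Click 2 (2,1) count=1: revealed 0 new [(none)] -> total=9
Click 3 (3,5) count=2: revealed 1 new [(3,5)] -> total=10
Click 4 (1,1) count=1: revealed 1 new [(1,1)] -> total=11

Answer: ......
.#....
###...
###..#
###...
......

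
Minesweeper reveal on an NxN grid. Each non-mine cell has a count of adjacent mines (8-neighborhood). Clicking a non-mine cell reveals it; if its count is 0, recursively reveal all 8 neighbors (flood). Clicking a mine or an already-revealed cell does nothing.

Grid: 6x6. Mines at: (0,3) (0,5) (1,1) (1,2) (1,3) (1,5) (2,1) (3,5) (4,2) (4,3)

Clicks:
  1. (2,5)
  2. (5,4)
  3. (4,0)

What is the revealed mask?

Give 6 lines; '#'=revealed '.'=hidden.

Click 1 (2,5) count=2: revealed 1 new [(2,5)] -> total=1
Click 2 (5,4) count=1: revealed 1 new [(5,4)] -> total=2
Click 3 (4,0) count=0: revealed 6 new [(3,0) (3,1) (4,0) (4,1) (5,0) (5,1)] -> total=8

Answer: ......
......
.....#
##....
##....
##..#.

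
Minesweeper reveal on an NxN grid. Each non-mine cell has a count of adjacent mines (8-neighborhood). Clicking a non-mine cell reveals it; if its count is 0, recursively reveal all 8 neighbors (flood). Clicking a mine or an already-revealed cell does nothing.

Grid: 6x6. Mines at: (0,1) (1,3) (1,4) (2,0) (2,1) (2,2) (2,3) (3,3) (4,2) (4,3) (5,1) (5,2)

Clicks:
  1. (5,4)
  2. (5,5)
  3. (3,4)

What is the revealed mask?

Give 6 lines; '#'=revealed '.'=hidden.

Click 1 (5,4) count=1: revealed 1 new [(5,4)] -> total=1
Click 2 (5,5) count=0: revealed 7 new [(2,4) (2,5) (3,4) (3,5) (4,4) (4,5) (5,5)] -> total=8
Click 3 (3,4) count=3: revealed 0 new [(none)] -> total=8

Answer: ......
......
....##
....##
....##
....##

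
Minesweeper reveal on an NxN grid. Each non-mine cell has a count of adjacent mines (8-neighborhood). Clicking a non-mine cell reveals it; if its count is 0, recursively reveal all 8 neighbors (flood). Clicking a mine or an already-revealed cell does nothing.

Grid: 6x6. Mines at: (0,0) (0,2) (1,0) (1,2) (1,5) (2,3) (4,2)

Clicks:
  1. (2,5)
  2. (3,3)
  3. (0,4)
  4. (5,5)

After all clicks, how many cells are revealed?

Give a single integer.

Answer: 12

Derivation:
Click 1 (2,5) count=1: revealed 1 new [(2,5)] -> total=1
Click 2 (3,3) count=2: revealed 1 new [(3,3)] -> total=2
Click 3 (0,4) count=1: revealed 1 new [(0,4)] -> total=3
Click 4 (5,5) count=0: revealed 9 new [(2,4) (3,4) (3,5) (4,3) (4,4) (4,5) (5,3) (5,4) (5,5)] -> total=12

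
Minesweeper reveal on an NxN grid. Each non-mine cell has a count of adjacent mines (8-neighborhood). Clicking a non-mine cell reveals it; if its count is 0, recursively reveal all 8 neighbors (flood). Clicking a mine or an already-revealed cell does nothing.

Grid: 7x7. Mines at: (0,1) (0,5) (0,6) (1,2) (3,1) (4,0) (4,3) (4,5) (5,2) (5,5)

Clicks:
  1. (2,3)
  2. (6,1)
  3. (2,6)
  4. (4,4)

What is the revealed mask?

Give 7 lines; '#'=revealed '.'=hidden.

Answer: .......
...####
...####
...####
....#..
.......
.#.....

Derivation:
Click 1 (2,3) count=1: revealed 1 new [(2,3)] -> total=1
Click 2 (6,1) count=1: revealed 1 new [(6,1)] -> total=2
Click 3 (2,6) count=0: revealed 11 new [(1,3) (1,4) (1,5) (1,6) (2,4) (2,5) (2,6) (3,3) (3,4) (3,5) (3,6)] -> total=13
Click 4 (4,4) count=3: revealed 1 new [(4,4)] -> total=14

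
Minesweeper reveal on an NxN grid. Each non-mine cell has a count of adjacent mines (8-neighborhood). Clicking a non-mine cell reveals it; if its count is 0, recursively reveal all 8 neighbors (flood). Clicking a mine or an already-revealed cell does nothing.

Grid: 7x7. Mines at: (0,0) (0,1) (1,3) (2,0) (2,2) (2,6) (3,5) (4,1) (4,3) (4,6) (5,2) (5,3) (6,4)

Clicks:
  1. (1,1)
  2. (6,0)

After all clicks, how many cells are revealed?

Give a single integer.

Click 1 (1,1) count=4: revealed 1 new [(1,1)] -> total=1
Click 2 (6,0) count=0: revealed 4 new [(5,0) (5,1) (6,0) (6,1)] -> total=5

Answer: 5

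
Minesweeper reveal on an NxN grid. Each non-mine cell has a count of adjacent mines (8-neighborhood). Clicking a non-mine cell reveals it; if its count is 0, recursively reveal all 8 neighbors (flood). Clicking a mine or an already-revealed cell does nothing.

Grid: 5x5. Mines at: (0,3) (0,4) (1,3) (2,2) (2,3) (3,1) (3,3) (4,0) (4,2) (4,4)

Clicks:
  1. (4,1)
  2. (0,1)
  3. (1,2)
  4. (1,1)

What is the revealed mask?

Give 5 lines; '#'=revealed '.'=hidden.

Click 1 (4,1) count=3: revealed 1 new [(4,1)] -> total=1
Click 2 (0,1) count=0: revealed 8 new [(0,0) (0,1) (0,2) (1,0) (1,1) (1,2) (2,0) (2,1)] -> total=9
Click 3 (1,2) count=4: revealed 0 new [(none)] -> total=9
Click 4 (1,1) count=1: revealed 0 new [(none)] -> total=9

Answer: ###..
###..
##...
.....
.#...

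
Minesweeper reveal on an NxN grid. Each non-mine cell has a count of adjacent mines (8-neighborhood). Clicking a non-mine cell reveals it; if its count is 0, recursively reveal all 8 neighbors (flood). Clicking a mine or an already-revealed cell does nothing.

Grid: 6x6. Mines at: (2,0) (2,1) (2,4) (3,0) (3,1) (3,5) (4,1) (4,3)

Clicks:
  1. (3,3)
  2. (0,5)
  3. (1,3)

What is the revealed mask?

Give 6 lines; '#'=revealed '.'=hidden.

Answer: ######
######
......
...#..
......
......

Derivation:
Click 1 (3,3) count=2: revealed 1 new [(3,3)] -> total=1
Click 2 (0,5) count=0: revealed 12 new [(0,0) (0,1) (0,2) (0,3) (0,4) (0,5) (1,0) (1,1) (1,2) (1,3) (1,4) (1,5)] -> total=13
Click 3 (1,3) count=1: revealed 0 new [(none)] -> total=13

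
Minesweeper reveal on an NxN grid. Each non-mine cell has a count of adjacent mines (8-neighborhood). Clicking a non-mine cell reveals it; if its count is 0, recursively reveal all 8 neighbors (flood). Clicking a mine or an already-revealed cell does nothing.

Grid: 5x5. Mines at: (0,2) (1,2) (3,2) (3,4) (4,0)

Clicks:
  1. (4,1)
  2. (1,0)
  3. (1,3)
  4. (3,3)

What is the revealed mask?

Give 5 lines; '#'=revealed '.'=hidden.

Click 1 (4,1) count=2: revealed 1 new [(4,1)] -> total=1
Click 2 (1,0) count=0: revealed 8 new [(0,0) (0,1) (1,0) (1,1) (2,0) (2,1) (3,0) (3,1)] -> total=9
Click 3 (1,3) count=2: revealed 1 new [(1,3)] -> total=10
Click 4 (3,3) count=2: revealed 1 new [(3,3)] -> total=11

Answer: ##...
##.#.
##...
##.#.
.#...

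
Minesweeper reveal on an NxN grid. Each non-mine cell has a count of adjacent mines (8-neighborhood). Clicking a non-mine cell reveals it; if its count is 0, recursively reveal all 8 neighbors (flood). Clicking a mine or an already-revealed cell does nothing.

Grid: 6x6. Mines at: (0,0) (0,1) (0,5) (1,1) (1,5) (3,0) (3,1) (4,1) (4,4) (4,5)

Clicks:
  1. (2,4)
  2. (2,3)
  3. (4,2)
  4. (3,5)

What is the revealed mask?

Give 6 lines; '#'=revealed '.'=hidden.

Answer: ..###.
..###.
..###.
..####
..#...
......

Derivation:
Click 1 (2,4) count=1: revealed 1 new [(2,4)] -> total=1
Click 2 (2,3) count=0: revealed 11 new [(0,2) (0,3) (0,4) (1,2) (1,3) (1,4) (2,2) (2,3) (3,2) (3,3) (3,4)] -> total=12
Click 3 (4,2) count=2: revealed 1 new [(4,2)] -> total=13
Click 4 (3,5) count=2: revealed 1 new [(3,5)] -> total=14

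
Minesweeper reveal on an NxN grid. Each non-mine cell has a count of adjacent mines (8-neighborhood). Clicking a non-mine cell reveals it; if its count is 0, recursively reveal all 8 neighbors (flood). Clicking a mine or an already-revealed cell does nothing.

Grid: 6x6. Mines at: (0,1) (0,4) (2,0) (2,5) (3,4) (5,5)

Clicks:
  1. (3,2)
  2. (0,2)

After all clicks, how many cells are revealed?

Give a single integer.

Answer: 21

Derivation:
Click 1 (3,2) count=0: revealed 20 new [(1,1) (1,2) (1,3) (2,1) (2,2) (2,3) (3,0) (3,1) (3,2) (3,3) (4,0) (4,1) (4,2) (4,3) (4,4) (5,0) (5,1) (5,2) (5,3) (5,4)] -> total=20
Click 2 (0,2) count=1: revealed 1 new [(0,2)] -> total=21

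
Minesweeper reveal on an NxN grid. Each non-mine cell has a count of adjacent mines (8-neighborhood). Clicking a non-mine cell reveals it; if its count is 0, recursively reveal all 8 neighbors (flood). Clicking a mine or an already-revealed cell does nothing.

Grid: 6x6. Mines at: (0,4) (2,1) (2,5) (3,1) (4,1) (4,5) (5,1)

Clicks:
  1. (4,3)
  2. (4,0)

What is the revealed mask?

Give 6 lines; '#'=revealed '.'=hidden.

Answer: ......
..###.
..###.
..###.
#.###.
..###.

Derivation:
Click 1 (4,3) count=0: revealed 15 new [(1,2) (1,3) (1,4) (2,2) (2,3) (2,4) (3,2) (3,3) (3,4) (4,2) (4,3) (4,4) (5,2) (5,3) (5,4)] -> total=15
Click 2 (4,0) count=3: revealed 1 new [(4,0)] -> total=16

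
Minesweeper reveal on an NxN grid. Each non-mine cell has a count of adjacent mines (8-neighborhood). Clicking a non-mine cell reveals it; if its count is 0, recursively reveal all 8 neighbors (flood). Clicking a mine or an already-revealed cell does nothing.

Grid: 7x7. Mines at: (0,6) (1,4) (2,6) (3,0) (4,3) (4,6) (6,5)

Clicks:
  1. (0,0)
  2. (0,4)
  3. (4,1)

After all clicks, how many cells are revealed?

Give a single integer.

Answer: 17

Derivation:
Click 1 (0,0) count=0: revealed 15 new [(0,0) (0,1) (0,2) (0,3) (1,0) (1,1) (1,2) (1,3) (2,0) (2,1) (2,2) (2,3) (3,1) (3,2) (3,3)] -> total=15
Click 2 (0,4) count=1: revealed 1 new [(0,4)] -> total=16
Click 3 (4,1) count=1: revealed 1 new [(4,1)] -> total=17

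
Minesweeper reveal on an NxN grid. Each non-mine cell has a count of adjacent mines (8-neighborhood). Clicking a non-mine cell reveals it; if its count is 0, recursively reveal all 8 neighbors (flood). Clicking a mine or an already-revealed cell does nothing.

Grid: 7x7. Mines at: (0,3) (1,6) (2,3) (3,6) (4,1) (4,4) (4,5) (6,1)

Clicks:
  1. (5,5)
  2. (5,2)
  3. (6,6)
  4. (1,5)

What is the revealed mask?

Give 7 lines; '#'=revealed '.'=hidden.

Click 1 (5,5) count=2: revealed 1 new [(5,5)] -> total=1
Click 2 (5,2) count=2: revealed 1 new [(5,2)] -> total=2
Click 3 (6,6) count=0: revealed 8 new [(5,3) (5,4) (5,6) (6,2) (6,3) (6,4) (6,5) (6,6)] -> total=10
Click 4 (1,5) count=1: revealed 1 new [(1,5)] -> total=11

Answer: .......
.....#.
.......
.......
.......
..#####
..#####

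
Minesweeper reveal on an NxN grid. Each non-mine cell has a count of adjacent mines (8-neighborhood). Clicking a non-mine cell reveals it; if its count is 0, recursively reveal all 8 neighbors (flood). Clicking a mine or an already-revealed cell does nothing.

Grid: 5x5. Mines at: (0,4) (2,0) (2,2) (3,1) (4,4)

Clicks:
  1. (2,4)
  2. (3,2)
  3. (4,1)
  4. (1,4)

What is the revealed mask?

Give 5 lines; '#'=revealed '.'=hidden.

Answer: .....
...##
...##
..###
.#...

Derivation:
Click 1 (2,4) count=0: revealed 6 new [(1,3) (1,4) (2,3) (2,4) (3,3) (3,4)] -> total=6
Click 2 (3,2) count=2: revealed 1 new [(3,2)] -> total=7
Click 3 (4,1) count=1: revealed 1 new [(4,1)] -> total=8
Click 4 (1,4) count=1: revealed 0 new [(none)] -> total=8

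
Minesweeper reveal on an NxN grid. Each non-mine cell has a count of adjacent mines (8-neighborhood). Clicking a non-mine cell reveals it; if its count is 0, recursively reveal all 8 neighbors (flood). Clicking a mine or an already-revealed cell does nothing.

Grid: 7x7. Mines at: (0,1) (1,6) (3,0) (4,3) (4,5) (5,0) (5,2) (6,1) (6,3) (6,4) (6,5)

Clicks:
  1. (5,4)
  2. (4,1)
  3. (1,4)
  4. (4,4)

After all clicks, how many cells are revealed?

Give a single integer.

Answer: 22

Derivation:
Click 1 (5,4) count=5: revealed 1 new [(5,4)] -> total=1
Click 2 (4,1) count=3: revealed 1 new [(4,1)] -> total=2
Click 3 (1,4) count=0: revealed 19 new [(0,2) (0,3) (0,4) (0,5) (1,1) (1,2) (1,3) (1,4) (1,5) (2,1) (2,2) (2,3) (2,4) (2,5) (3,1) (3,2) (3,3) (3,4) (3,5)] -> total=21
Click 4 (4,4) count=2: revealed 1 new [(4,4)] -> total=22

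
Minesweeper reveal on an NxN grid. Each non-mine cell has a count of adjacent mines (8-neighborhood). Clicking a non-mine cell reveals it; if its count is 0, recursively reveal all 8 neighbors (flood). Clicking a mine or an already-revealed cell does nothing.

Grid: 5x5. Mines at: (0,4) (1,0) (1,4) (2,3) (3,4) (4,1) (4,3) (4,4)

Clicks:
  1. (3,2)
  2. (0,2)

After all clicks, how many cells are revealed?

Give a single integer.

Answer: 7

Derivation:
Click 1 (3,2) count=3: revealed 1 new [(3,2)] -> total=1
Click 2 (0,2) count=0: revealed 6 new [(0,1) (0,2) (0,3) (1,1) (1,2) (1,3)] -> total=7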